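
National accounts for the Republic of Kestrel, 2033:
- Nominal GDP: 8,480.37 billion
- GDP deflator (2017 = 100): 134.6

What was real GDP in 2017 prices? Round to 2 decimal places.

Real GDP = Nominal / (GDP deflator/100) = 8480.37 / 1.346 = 6300.42.

6,300.42 billion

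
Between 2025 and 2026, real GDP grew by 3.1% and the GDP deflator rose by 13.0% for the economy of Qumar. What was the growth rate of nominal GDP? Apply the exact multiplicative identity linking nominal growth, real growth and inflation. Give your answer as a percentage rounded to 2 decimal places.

(1 + g_nom) = (1 + g_real)(1 + π) = 1.0310 × 1.1300 = 1.16503.

16.50%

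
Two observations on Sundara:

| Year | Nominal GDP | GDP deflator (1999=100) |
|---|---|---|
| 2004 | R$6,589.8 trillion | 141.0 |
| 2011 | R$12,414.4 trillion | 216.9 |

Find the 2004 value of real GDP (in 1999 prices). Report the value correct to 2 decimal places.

Real GDP = Nominal / (GDP deflator/100) = 6589.8 / 1.410 = 4673.62.

R$4,673.62 trillion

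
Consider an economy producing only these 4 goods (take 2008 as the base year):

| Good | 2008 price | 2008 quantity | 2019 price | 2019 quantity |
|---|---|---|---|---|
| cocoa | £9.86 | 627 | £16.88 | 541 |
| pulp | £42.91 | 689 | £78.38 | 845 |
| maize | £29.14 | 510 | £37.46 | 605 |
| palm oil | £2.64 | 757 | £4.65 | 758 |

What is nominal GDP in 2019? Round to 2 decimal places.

Nominal GDP 2019 = Σ (p_2019 × q_2019) = 16.88·541 + 78.38·845 + 37.46·605 + 4.65·758 = 101551.18.

£101551.18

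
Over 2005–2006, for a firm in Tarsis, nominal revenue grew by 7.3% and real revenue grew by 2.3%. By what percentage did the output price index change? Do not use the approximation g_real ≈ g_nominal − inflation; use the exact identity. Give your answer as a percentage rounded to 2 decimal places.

(1 + g_nom) = (1 + g_real)(1 + π), so π = 1.0730 / 1.0230 − 1 = 0.04888.

4.89%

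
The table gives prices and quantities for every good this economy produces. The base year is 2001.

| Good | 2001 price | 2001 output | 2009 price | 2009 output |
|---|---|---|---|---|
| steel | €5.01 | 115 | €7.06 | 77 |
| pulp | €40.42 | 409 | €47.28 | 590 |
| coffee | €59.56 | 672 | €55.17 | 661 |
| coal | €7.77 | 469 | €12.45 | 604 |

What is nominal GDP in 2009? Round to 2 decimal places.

Nominal GDP 2009 = Σ (p_2009 × q_2009) = 7.06·77 + 47.28·590 + 55.17·661 + 12.45·604 = 72425.99.

€72425.99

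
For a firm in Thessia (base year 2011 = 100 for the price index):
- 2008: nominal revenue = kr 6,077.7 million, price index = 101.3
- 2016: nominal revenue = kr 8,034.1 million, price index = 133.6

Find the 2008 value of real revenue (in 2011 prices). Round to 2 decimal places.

kr 5,999.70 million

Real revenue = Nominal / (price index/100) = 6077.7 / 1.013 = 5999.70.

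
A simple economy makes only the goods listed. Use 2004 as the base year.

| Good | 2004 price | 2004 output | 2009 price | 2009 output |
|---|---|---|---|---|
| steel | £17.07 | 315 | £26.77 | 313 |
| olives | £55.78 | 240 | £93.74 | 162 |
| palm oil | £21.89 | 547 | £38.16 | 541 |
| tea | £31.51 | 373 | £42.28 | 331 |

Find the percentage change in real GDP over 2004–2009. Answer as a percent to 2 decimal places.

-13.74%

Real GDP 2004 = Nominal GDP 2004 = 17.07·315 + 55.78·240 + 21.89·547 + 31.51·373 = 42491.31.
Real GDP 2009 (at 2004 prices) = 17.07·313 + 55.78·162 + 21.89·541 + 31.51·331 = 36651.57.
Real growth = 36651.57/42491.31 − 1 = -0.1374.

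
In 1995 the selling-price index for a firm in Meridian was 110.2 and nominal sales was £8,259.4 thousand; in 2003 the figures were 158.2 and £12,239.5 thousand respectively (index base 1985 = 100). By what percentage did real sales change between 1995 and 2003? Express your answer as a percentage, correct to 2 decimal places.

Real sales 1995 = 8259.4 / 1.102 = 7494.92.
Real sales 2003 = 12239.5 / 1.582 = 7736.73.
Real growth = 7736.73 / 7494.92 − 1 = 0.0323.

3.23%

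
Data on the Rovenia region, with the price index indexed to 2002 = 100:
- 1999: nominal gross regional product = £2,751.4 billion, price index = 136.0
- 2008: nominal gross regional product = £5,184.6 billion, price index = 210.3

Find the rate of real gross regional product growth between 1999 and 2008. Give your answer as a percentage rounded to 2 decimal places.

21.86%

Real gross regional product 1999 = 2751.4 / 1.360 = 2023.09.
Real gross regional product 2008 = 5184.6 / 2.103 = 2465.34.
Real growth = 2465.34 / 2023.09 − 1 = 0.2186.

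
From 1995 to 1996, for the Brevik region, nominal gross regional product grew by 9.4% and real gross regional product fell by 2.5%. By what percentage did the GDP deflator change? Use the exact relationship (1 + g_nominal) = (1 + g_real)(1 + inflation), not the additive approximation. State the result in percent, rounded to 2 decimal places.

12.21%

(1 + g_nom) = (1 + g_real)(1 + π), so π = 1.0940 / 0.9750 − 1 = 0.12205.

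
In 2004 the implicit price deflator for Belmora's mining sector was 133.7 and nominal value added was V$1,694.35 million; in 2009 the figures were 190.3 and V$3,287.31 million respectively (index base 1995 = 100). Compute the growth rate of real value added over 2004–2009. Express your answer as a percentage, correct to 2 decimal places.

36.31%

Real value added 2004 = 1694.35 / 1.337 = 1267.28.
Real value added 2009 = 3287.31 / 1.903 = 1727.44.
Real growth = 1727.44 / 1267.28 − 1 = 0.3631.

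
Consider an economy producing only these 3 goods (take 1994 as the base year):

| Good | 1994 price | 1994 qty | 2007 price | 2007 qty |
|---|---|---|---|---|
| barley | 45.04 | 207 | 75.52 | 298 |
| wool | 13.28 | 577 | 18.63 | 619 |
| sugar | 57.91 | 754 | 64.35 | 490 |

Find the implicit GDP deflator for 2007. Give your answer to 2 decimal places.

131.09

Nominal GDP 2007 = 75.52·298 + 18.63·619 + 64.35·490 = 65568.43.
Real GDP 2007 (at 1994 prices) = 45.04·298 + 13.28·619 + 57.91·490 = 50018.14.
Deflator = Nominal/Real × 100 = 65568.43/50018.14 × 100 = 131.089.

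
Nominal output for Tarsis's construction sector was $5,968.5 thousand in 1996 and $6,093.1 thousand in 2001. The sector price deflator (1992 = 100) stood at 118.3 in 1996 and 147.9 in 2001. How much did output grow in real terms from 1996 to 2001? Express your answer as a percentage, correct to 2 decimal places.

Deflate each year: 1996 → 5968.5/1.183 = 5045.22; 2001 → 6093.1/1.479 = 4119.74.
So real output changed by 4119.74/5045.22 − 1 = -0.1834, i.e. -18.34%.

-18.34%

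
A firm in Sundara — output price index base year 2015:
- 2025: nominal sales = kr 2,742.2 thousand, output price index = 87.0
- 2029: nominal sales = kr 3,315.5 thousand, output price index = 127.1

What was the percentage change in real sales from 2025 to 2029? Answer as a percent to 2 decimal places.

-17.24%

Deflate each year: 2025 → 2742.2/0.870 = 3151.95; 2029 → 3315.5/1.271 = 2608.58.
So real sales changed by 2608.58/3151.95 − 1 = -0.1724, i.e. -17.24%.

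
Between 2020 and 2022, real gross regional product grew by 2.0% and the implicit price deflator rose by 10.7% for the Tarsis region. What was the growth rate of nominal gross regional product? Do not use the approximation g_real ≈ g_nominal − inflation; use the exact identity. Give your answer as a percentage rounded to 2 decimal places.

12.91%

(1 + g_nom) = (1 + g_real)(1 + π) = 1.0200 × 1.1070 = 1.12914.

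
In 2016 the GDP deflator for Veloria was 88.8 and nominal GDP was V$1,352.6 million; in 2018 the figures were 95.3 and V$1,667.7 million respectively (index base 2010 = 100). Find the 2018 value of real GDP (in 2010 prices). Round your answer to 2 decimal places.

V$1,749.95 million

Real GDP = Nominal / (GDP deflator/100) = 1667.7 / 0.953 = 1749.95.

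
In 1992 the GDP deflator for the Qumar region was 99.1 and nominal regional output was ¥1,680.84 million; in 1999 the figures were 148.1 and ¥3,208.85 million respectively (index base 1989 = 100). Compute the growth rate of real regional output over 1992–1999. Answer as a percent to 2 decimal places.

Deflate each year: 1992 → 1680.84/0.991 = 1696.10; 1999 → 3208.85/1.481 = 2166.68.
So real regional output changed by 2166.68/1696.10 − 1 = 0.2774, i.e. 27.74%.

27.74%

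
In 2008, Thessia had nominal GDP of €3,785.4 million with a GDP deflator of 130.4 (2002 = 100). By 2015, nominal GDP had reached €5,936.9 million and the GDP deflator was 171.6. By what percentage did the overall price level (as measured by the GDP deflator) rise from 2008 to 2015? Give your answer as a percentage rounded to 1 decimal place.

Price-level change = 171.6 / 130.4 − 1 = 0.3160.

31.6%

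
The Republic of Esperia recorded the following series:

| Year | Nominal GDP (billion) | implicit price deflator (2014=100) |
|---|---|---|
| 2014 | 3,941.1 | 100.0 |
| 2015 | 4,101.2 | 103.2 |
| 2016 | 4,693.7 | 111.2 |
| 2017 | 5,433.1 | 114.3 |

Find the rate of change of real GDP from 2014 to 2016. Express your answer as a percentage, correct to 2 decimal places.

7.10%

Real GDP 2014 = 3941.1/1.000 = 3941.10.
Real GDP 2016 = 4693.7/1.112 = 4220.95.
Change = 4220.95/3941.10 − 1 = 0.0710.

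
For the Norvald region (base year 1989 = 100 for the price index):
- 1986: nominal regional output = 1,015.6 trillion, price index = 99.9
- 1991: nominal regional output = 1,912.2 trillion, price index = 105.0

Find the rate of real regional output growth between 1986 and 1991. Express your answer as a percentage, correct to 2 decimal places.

Real regional output 1986 = 1015.6 / 0.999 = 1016.62.
Real regional output 1991 = 1912.2 / 1.050 = 1821.14.
Real growth = 1821.14 / 1016.62 − 1 = 0.7914.

79.14%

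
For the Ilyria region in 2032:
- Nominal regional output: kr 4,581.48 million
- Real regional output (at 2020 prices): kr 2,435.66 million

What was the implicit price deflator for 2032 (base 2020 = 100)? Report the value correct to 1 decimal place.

implicit price deflator = (Nominal / Real) × 100 = 4581.48 / 2435.66 × 100 = 188.10.

188.1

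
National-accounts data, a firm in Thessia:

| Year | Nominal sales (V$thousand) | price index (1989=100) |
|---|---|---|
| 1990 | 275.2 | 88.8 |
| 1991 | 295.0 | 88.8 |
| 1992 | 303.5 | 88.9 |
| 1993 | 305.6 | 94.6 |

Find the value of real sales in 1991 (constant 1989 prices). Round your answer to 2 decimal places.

Real sales 1991 = 295.0 / 0.888 = 332.21.

V$332.21 thousand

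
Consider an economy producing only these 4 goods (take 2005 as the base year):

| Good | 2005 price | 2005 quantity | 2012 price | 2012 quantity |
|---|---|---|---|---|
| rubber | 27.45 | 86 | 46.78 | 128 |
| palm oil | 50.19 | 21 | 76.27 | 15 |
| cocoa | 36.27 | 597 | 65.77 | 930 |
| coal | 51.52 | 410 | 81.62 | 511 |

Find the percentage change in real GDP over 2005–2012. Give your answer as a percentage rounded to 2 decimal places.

Real GDP 2005 = Nominal GDP 2005 = 27.45·86 + 50.19·21 + 36.27·597 + 51.52·410 = 46191.08.
Real GDP 2012 (at 2005 prices) = 27.45·128 + 50.19·15 + 36.27·930 + 51.52·511 = 64324.27.
Real growth = 64324.27/46191.08 − 1 = 0.3926.

39.26%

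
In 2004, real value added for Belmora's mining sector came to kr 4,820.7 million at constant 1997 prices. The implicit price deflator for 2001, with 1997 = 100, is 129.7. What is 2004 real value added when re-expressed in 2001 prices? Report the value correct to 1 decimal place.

Real value added in 2001 prices = Real value added in 1997 prices × (P_2001/P_1997) = 4820.7 × 1.297 = 6252.45.

kr 6,252.4 million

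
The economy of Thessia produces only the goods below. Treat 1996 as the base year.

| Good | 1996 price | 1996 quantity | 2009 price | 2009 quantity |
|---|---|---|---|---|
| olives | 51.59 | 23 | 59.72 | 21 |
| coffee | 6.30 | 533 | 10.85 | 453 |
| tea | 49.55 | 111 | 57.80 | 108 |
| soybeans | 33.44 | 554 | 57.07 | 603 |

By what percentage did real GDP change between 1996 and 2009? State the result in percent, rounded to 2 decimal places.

Real GDP 1996 = Nominal GDP 1996 = 51.59·23 + 6.30·533 + 49.55·111 + 33.44·554 = 28570.28.
Real GDP 2009 (at 1996 prices) = 51.59·21 + 6.30·453 + 49.55·108 + 33.44·603 = 29453.01.
Real growth = 29453.01/28570.28 − 1 = 0.0309.

3.09%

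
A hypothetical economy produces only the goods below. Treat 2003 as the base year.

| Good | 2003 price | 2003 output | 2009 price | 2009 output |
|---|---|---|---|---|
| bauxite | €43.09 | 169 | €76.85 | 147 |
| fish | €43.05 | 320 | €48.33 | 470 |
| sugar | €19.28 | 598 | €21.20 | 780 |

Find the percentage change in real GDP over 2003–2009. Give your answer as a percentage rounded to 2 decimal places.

Real GDP 2003 = Nominal GDP 2003 = 43.09·169 + 43.05·320 + 19.28·598 = 32587.65.
Real GDP 2009 (at 2003 prices) = 43.09·147 + 43.05·470 + 19.28·780 = 41606.13.
Real growth = 41606.13/32587.65 − 1 = 0.2767.

27.67%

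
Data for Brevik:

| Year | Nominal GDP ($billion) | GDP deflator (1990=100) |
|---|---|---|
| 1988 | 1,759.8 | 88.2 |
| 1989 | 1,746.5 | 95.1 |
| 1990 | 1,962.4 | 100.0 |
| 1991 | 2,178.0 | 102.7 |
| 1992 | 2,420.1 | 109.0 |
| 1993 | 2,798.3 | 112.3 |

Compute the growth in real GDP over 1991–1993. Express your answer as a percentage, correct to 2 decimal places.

Real GDP 1991 = 2178.0/1.027 = 2120.74.
Real GDP 1993 = 2798.3/1.123 = 2491.81.
Change = 2491.81/2120.74 − 1 = 0.1750.

17.50%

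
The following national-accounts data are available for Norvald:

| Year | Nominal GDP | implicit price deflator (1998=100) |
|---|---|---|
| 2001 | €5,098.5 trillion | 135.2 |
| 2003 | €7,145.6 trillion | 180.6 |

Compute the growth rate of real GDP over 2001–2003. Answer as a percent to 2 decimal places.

Real GDP 2001 = 5098.5 / 1.352 = 3771.08.
Real GDP 2003 = 7145.6 / 1.806 = 3956.59.
Real growth = 3956.59 / 3771.08 − 1 = 0.0492.

4.92%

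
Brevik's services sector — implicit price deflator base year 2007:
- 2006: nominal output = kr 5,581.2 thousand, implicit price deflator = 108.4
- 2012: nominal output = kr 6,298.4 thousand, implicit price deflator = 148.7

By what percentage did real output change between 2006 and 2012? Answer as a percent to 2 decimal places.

-17.73%

Real output 2006 = 5581.2 / 1.084 = 5148.71.
Real output 2012 = 6298.4 / 1.487 = 4235.64.
Real growth = 4235.64 / 5148.71 − 1 = -0.1773.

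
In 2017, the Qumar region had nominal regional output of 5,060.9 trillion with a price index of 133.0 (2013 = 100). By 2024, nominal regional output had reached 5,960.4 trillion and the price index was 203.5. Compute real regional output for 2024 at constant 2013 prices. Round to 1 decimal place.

2,928.9 trillion

Real regional output = Nominal / (price index/100) = 5960.4 / 2.035 = 2928.94.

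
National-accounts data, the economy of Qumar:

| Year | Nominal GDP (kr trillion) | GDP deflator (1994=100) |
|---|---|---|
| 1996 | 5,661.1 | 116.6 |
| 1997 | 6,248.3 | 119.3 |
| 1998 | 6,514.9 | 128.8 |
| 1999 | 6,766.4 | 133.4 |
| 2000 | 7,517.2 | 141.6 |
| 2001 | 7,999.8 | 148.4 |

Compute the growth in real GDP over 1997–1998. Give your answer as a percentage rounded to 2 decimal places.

Real GDP 1997 = 6248.3/1.193 = 5237.47.
Real GDP 1998 = 6514.9/1.288 = 5058.15.
Change = 5058.15/5237.47 − 1 = -0.0342.

-3.42%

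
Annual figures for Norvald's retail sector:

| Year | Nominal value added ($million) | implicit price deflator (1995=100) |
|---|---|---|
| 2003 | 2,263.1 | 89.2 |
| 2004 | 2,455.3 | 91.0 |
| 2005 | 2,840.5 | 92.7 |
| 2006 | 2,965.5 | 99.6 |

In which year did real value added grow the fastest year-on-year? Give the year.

2004: real = 2455.3/0.910 = 2698.13; growth vs 2003 (2537.11) = 6.35%.
2005: real = 2840.5/0.927 = 3064.19; growth vs 2004 (2698.13) = 13.57%.
2006: real = 2965.5/0.996 = 2977.41; growth vs 2005 (3064.19) = -2.83%.

2005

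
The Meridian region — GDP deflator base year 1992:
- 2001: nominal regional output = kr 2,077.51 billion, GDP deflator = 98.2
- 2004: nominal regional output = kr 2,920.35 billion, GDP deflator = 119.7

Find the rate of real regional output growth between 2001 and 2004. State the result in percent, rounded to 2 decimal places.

Deflate each year: 2001 → 2077.51/0.982 = 2115.59; 2004 → 2920.35/1.197 = 2439.72.
So real regional output changed by 2439.72/2115.59 − 1 = 0.1532, i.e. 15.32%.

15.32%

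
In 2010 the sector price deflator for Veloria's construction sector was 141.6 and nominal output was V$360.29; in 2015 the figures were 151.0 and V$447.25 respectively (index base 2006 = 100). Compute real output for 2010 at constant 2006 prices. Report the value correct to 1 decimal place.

V$254.4

Real output = Nominal / (sector price deflator/100) = 360.29 / 1.416 = 254.44.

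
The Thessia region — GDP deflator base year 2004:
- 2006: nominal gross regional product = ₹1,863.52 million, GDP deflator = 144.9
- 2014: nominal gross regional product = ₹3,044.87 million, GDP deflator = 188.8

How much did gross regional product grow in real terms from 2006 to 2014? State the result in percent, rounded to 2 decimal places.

Real gross regional product 2006 = 1863.52 / 1.449 = 1286.07.
Real gross regional product 2014 = 3044.87 / 1.888 = 1612.75.
Real growth = 1612.75 / 1286.07 − 1 = 0.2540.

25.40%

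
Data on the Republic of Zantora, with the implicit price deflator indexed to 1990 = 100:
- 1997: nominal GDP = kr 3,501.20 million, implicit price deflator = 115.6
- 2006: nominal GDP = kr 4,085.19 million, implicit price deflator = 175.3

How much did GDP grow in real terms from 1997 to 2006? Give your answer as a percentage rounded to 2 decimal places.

-23.06%

Deflate each year: 1997 → 3501.20/1.156 = 3028.72; 2006 → 4085.19/1.753 = 2330.40.
So real GDP changed by 2330.40/3028.72 − 1 = -0.2306, i.e. -23.06%.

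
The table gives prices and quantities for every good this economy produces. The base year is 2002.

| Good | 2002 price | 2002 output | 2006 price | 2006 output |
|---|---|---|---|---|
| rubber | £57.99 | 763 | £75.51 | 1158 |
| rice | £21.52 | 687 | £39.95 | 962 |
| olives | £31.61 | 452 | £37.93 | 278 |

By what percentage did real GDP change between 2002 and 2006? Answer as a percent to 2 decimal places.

31.81%

Real GDP 2002 = Nominal GDP 2002 = 57.99·763 + 21.52·687 + 31.61·452 = 73318.33.
Real GDP 2006 (at 2002 prices) = 57.99·1158 + 21.52·962 + 31.61·278 = 96642.24.
Real growth = 96642.24/73318.33 − 1 = 0.3181.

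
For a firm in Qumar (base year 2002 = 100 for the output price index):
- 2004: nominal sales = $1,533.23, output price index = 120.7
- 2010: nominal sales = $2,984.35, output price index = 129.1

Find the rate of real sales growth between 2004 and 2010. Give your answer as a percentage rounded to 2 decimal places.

Real sales 2004 = 1533.23 / 1.207 = 1270.28.
Real sales 2010 = 2984.35 / 1.291 = 2311.66.
Real growth = 2311.66 / 1270.28 − 1 = 0.8198.

81.98%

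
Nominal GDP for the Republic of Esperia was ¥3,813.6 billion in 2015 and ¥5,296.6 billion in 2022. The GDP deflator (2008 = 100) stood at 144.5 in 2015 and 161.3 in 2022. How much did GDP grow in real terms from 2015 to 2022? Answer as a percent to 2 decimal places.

24.42%

Real GDP 2015 = 3813.6 / 1.445 = 2639.17.
Real GDP 2022 = 5296.6 / 1.613 = 3283.69.
Real growth = 3283.69 / 2639.17 − 1 = 0.2442.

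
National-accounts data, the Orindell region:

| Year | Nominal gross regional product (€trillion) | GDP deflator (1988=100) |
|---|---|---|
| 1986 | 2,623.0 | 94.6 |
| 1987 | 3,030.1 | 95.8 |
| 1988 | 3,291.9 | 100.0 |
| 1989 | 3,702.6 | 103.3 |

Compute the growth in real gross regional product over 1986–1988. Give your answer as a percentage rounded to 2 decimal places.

18.72%

Real gross regional product 1986 = 2623.0/0.946 = 2772.73.
Real gross regional product 1988 = 3291.9/1.000 = 3291.90.
Change = 3291.90/2772.73 − 1 = 0.1872.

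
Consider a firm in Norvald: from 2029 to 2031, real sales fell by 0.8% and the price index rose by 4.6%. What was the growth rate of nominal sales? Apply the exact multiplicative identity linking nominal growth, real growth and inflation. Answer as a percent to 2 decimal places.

3.76%

(1 + g_nom) = (1 + g_real)(1 + π) = 0.9920 × 1.0460 = 1.03763.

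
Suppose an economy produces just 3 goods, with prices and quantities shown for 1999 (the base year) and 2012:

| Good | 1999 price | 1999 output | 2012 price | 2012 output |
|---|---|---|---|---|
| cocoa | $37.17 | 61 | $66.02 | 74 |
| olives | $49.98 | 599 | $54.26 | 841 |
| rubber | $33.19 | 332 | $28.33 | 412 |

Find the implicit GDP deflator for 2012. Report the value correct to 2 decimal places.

106.38

Nominal GDP 2012 = 66.02·74 + 54.26·841 + 28.33·412 = 62190.10.
Real GDP 2012 (at 1999 prices) = 37.17·74 + 49.98·841 + 33.19·412 = 58458.04.
Deflator = Nominal/Real × 100 = 62190.10/58458.04 × 100 = 106.384.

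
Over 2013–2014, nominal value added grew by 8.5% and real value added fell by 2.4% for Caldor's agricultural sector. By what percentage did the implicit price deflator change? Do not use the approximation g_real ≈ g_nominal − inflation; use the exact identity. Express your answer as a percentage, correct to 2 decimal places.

(1 + g_nom) = (1 + g_real)(1 + π), so π = 1.0850 / 0.9760 − 1 = 0.11168.

11.17%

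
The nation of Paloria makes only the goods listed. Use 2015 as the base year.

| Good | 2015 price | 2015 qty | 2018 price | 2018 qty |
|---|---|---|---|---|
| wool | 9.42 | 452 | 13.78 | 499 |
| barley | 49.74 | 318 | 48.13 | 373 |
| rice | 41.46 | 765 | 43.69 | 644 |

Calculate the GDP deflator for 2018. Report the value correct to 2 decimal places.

106.03

Nominal GDP 2018 = 13.78·499 + 48.13·373 + 43.69·644 = 52965.07.
Real GDP 2018 (at 2015 prices) = 9.42·499 + 49.74·373 + 41.46·644 = 49953.84.
Deflator = Nominal/Real × 100 = 52965.07/49953.84 × 100 = 106.028.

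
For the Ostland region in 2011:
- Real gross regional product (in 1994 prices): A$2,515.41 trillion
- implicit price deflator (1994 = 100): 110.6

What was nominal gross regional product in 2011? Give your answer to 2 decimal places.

Nominal gross regional product = Real × (implicit price deflator/100) = 2515.41 × 1.106 = 2782.04.

A$2,782.04 trillion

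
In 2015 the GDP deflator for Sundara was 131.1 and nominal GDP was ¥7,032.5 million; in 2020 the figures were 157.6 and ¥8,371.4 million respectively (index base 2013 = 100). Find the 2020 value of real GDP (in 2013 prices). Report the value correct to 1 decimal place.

Real GDP = Nominal / (GDP deflator/100) = 8371.4 / 1.576 = 5311.80.

¥5,311.8 million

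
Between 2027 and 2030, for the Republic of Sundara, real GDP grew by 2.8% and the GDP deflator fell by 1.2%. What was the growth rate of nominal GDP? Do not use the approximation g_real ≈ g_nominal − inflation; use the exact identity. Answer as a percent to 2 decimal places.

(1 + g_nom) = (1 + g_real)(1 + π) = 1.0280 × 0.9880 = 1.01566.

1.57%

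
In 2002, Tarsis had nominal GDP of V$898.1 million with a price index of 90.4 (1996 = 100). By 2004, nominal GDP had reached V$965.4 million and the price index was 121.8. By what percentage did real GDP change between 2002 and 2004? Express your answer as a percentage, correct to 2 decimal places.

Deflate each year: 2002 → 898.1/0.904 = 993.47; 2004 → 965.4/1.218 = 792.61.
So real GDP changed by 792.61/993.47 − 1 = -0.2022, i.e. -20.22%.

-20.22%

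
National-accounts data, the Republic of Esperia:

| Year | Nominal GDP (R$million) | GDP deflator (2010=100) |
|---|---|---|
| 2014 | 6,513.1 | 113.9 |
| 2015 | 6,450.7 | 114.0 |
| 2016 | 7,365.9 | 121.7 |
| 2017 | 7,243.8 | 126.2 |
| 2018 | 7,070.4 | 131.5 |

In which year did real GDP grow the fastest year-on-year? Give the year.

2015: real = 6450.7/1.140 = 5658.51; growth vs 2014 (5718.26) = -1.04%.
2016: real = 7365.9/1.217 = 6052.51; growth vs 2015 (5658.51) = 6.96%.
2017: real = 7243.8/1.262 = 5739.94; growth vs 2016 (6052.51) = -5.16%.
2018: real = 7070.4/1.315 = 5376.73; growth vs 2017 (5739.94) = -6.33%.

2016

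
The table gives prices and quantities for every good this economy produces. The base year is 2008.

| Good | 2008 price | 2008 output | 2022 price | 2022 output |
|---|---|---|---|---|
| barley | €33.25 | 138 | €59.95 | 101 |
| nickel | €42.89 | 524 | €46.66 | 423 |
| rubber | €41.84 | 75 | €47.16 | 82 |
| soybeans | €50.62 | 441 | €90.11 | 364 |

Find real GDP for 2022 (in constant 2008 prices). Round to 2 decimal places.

€43357.28

Real GDP 2022 = Σ (p_2008 × q_2022) = 33.25·101 + 42.89·423 + 41.84·82 + 50.62·364 = 43357.28.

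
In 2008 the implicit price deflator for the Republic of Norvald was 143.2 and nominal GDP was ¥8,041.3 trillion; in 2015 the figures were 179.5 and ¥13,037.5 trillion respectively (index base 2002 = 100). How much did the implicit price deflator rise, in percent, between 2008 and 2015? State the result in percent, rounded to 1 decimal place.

Price-level change = 179.5 / 143.2 − 1 = 0.2535.

25.3%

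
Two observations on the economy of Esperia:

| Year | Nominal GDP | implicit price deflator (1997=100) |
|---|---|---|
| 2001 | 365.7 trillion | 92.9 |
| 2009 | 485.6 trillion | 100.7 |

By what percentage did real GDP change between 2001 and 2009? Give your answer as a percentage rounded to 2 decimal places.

Real GDP 2001 = 365.7 / 0.929 = 393.65.
Real GDP 2009 = 485.6 / 1.007 = 482.22.
Real growth = 482.22 / 393.65 − 1 = 0.2250.

22.50%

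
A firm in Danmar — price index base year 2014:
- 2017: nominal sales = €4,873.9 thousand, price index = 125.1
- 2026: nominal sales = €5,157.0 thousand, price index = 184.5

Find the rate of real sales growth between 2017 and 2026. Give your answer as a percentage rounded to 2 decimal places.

-28.26%

Real sales 2017 = 4873.9 / 1.251 = 3896.00.
Real sales 2026 = 5157.0 / 1.845 = 2795.12.
Real growth = 2795.12 / 3896.00 − 1 = -0.2826.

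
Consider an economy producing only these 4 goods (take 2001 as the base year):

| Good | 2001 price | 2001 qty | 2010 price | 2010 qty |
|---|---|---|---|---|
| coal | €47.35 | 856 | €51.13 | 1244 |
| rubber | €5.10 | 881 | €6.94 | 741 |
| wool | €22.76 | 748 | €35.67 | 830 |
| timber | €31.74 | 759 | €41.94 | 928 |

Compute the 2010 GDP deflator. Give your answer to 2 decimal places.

Nominal GDP 2010 = 51.13·1244 + 6.94·741 + 35.67·830 + 41.94·928 = 137274.68.
Real GDP 2010 (at 2001 prices) = 47.35·1244 + 5.10·741 + 22.76·830 + 31.74·928 = 111028.02.
Deflator = Nominal/Real × 100 = 137274.68/111028.02 × 100 = 123.640.

123.64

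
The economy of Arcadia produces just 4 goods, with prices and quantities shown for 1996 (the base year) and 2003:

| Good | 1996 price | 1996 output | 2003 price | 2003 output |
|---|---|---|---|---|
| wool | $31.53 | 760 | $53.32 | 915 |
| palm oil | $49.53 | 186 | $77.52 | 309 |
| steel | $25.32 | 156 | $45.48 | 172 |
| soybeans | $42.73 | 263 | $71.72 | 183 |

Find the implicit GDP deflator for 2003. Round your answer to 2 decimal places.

166.32

Nominal GDP 2003 = 53.32·915 + 77.52·309 + 45.48·172 + 71.72·183 = 93688.80.
Real GDP 2003 (at 1996 prices) = 31.53·915 + 49.53·309 + 25.32·172 + 42.73·183 = 56329.35.
Deflator = Nominal/Real × 100 = 93688.80/56329.35 × 100 = 166.323.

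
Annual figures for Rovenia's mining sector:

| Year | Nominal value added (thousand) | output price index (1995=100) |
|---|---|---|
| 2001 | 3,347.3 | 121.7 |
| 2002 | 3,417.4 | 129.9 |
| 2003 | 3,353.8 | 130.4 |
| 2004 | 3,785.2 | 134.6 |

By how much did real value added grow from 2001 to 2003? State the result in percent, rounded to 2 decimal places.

Real value added 2001 = 3347.3/1.217 = 2750.45.
Real value added 2003 = 3353.8/1.304 = 2571.93.
Change = 2571.93/2750.45 − 1 = -0.0649.

-6.49%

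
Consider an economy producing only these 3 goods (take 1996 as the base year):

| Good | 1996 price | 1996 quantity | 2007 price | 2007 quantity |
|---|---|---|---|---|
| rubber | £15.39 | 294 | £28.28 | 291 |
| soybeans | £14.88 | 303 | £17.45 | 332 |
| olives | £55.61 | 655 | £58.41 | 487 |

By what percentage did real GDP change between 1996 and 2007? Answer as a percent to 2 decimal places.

-19.70%

Real GDP 1996 = Nominal GDP 1996 = 15.39·294 + 14.88·303 + 55.61·655 = 45457.85.
Real GDP 2007 (at 1996 prices) = 15.39·291 + 14.88·332 + 55.61·487 = 36500.72.
Real growth = 36500.72/45457.85 − 1 = -0.1970.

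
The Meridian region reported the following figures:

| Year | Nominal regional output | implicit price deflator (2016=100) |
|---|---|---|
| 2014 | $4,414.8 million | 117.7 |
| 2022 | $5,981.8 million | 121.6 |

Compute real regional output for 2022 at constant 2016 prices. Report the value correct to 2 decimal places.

$4,919.24 million

Real regional output = Nominal / (implicit price deflator/100) = 5981.8 / 1.216 = 4919.24.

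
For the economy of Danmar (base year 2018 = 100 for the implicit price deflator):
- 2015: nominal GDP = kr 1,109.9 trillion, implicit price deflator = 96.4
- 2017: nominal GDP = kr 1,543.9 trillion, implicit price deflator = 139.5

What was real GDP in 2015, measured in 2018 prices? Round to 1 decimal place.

Real GDP = Nominal / (implicit price deflator/100) = 1109.9 / 0.964 = 1151.35.

kr 1,151.3 trillion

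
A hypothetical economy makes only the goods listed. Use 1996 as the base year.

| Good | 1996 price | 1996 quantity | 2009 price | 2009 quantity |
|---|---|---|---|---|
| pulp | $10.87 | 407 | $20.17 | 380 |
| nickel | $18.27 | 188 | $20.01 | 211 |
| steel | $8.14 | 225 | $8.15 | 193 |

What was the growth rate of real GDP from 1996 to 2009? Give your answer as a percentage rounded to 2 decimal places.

-1.38%

Real GDP 1996 = Nominal GDP 1996 = 10.87·407 + 18.27·188 + 8.14·225 = 9690.35.
Real GDP 2009 (at 1996 prices) = 10.87·380 + 18.27·211 + 8.14·193 = 9556.59.
Real growth = 9556.59/9690.35 − 1 = -0.0138.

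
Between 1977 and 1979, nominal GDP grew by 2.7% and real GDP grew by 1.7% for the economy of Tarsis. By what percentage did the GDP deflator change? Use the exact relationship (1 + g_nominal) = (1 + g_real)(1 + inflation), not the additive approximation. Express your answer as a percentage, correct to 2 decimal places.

(1 + g_nom) = (1 + g_real)(1 + π), so π = 1.0270 / 1.0170 − 1 = 0.00983.

0.98%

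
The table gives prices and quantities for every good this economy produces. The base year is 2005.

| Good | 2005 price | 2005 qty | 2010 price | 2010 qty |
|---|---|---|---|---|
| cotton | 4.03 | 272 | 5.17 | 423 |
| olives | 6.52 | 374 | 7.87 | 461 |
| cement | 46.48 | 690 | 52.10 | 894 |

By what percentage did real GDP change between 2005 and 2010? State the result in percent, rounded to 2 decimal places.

29.93%

Real GDP 2005 = Nominal GDP 2005 = 4.03·272 + 6.52·374 + 46.48·690 = 35605.84.
Real GDP 2010 (at 2005 prices) = 4.03·423 + 6.52·461 + 46.48·894 = 46263.53.
Real growth = 46263.53/35605.84 − 1 = 0.2993.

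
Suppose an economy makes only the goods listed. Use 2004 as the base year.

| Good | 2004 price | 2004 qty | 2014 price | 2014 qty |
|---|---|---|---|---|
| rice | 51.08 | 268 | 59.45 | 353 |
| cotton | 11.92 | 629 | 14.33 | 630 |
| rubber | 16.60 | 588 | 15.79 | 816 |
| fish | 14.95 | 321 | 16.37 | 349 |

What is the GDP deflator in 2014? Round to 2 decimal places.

Nominal GDP 2014 = 59.45·353 + 14.33·630 + 15.79·816 + 16.37·349 = 48611.52.
Real GDP 2014 (at 2004 prices) = 51.08·353 + 11.92·630 + 16.60·816 + 14.95·349 = 44303.99.
Deflator = Nominal/Real × 100 = 48611.52/44303.99 × 100 = 109.723.

109.72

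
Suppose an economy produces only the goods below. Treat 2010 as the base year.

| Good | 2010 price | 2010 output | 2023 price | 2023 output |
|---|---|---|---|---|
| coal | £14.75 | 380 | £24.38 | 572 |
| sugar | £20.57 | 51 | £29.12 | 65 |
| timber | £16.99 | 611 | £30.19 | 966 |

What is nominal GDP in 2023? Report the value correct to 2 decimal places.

Nominal GDP 2023 = Σ (p_2023 × q_2023) = 24.38·572 + 29.12·65 + 30.19·966 = 45001.70.

£45001.70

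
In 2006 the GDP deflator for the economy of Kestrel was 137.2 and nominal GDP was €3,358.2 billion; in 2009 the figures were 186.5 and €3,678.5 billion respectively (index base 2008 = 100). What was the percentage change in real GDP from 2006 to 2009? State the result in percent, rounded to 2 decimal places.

-19.42%

Real GDP 2006 = 3358.2 / 1.372 = 2447.67.
Real GDP 2009 = 3678.5 / 1.865 = 1972.39.
Real growth = 1972.39 / 2447.67 − 1 = -0.1942.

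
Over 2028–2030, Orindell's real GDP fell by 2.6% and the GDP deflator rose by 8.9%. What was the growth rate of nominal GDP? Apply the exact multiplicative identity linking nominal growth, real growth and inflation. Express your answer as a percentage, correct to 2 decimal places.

6.07%

(1 + g_nom) = (1 + g_real)(1 + π) = 0.9740 × 1.0890 = 1.06069.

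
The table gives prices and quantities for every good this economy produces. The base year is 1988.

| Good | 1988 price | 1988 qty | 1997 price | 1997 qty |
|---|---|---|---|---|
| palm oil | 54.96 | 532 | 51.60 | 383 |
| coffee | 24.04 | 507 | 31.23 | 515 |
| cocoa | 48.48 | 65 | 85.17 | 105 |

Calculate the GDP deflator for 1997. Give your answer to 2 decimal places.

116.27

Nominal GDP 1997 = 51.60·383 + 31.23·515 + 85.17·105 = 44789.10.
Real GDP 1997 (at 1988 prices) = 54.96·383 + 24.04·515 + 48.48·105 = 38520.68.
Deflator = Nominal/Real × 100 = 44789.10/38520.68 × 100 = 116.273.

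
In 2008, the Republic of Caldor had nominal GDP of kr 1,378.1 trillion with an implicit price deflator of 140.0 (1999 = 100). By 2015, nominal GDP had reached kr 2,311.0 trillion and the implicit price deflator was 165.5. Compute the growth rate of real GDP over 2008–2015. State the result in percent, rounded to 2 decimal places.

Deflate each year: 2008 → 1378.1/1.400 = 984.36; 2015 → 2311.0/1.655 = 1396.37.
So real GDP changed by 1396.37/984.36 − 1 = 0.4186, i.e. 41.86%.

41.86%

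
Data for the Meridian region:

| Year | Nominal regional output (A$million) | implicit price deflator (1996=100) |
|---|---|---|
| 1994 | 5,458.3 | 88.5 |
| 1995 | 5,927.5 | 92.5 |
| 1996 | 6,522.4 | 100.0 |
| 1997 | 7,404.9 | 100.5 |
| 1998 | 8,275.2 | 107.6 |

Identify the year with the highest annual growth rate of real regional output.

1995: real = 5927.5/0.925 = 6408.11; growth vs 1994 (6167.57) = 3.90%.
1996: real = 6522.4/1.000 = 6522.40; growth vs 1995 (6408.11) = 1.78%.
1997: real = 7404.9/1.005 = 7368.06; growth vs 1996 (6522.40) = 12.97%.
1998: real = 8275.2/1.076 = 7690.71; growth vs 1997 (7368.06) = 4.38%.

1997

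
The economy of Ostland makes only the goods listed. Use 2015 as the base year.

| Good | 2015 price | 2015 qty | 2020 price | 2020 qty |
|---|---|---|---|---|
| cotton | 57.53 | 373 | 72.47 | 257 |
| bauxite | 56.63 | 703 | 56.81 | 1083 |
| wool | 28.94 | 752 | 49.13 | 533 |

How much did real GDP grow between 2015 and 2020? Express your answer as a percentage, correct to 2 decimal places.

Real GDP 2015 = Nominal GDP 2015 = 57.53·373 + 56.63·703 + 28.94·752 = 83032.46.
Real GDP 2020 (at 2015 prices) = 57.53·257 + 56.63·1083 + 28.94·533 = 91540.52.
Real growth = 91540.52/83032.46 − 1 = 0.1025.

10.25%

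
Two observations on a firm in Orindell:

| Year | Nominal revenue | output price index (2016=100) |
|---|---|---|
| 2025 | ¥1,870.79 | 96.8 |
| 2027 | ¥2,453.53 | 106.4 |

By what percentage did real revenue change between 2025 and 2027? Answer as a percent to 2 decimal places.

19.32%

Real revenue 2025 = 1870.79 / 0.968 = 1932.63.
Real revenue 2027 = 2453.53 / 1.064 = 2305.95.
Real growth = 2305.95 / 1932.63 − 1 = 0.1932.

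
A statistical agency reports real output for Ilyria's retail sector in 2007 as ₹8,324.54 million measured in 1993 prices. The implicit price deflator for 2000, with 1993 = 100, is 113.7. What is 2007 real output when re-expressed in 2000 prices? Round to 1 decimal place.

₹9,465.0 million

Real output in 2000 prices = Real output in 1993 prices × (P_2000/P_1993) = 8324.54 × 1.137 = 9465.00.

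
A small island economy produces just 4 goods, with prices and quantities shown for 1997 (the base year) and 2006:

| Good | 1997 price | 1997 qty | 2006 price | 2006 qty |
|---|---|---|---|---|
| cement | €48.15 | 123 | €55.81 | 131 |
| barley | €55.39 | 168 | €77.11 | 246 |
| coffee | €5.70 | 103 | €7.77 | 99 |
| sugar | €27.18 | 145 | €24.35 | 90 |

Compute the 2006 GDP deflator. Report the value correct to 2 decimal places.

127.44

Nominal GDP 2006 = 55.81·131 + 77.11·246 + 7.77·99 + 24.35·90 = 29240.90.
Real GDP 2006 (at 1997 prices) = 48.15·131 + 55.39·246 + 5.70·99 + 27.18·90 = 22944.09.
Deflator = Nominal/Real × 100 = 29240.90/22944.09 × 100 = 127.444.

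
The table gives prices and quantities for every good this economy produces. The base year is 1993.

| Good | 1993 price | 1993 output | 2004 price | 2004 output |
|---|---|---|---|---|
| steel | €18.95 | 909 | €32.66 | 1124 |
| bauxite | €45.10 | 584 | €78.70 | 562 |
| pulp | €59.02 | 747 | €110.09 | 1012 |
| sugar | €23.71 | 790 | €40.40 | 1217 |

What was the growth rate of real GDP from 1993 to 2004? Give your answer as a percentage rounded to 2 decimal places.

27.12%

Real GDP 1993 = Nominal GDP 1993 = 18.95·909 + 45.10·584 + 59.02·747 + 23.71·790 = 106382.79.
Real GDP 2004 (at 1993 prices) = 18.95·1124 + 45.10·562 + 59.02·1012 + 23.71·1217 = 135229.31.
Real growth = 135229.31/106382.79 − 1 = 0.2712.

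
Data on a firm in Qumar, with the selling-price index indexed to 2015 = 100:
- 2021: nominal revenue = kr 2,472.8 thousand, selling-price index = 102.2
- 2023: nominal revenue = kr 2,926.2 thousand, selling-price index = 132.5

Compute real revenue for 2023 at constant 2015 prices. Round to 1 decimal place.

kr 2,208.5 thousand

Real revenue = Nominal / (selling-price index/100) = 2926.2 / 1.325 = 2208.45.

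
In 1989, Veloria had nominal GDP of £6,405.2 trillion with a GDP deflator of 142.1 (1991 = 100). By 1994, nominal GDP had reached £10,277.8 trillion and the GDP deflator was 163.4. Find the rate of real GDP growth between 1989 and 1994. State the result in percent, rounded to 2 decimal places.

39.54%

Real GDP 1989 = 6405.2 / 1.421 = 4507.53.
Real GDP 1994 = 10277.8 / 1.634 = 6289.96.
Real growth = 6289.96 / 4507.53 − 1 = 0.3954.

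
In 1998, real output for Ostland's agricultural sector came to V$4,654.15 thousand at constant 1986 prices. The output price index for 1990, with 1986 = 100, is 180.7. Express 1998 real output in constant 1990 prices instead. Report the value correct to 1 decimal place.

V$8,410.0 thousand

Real output in 1990 prices = Real output in 1986 prices × (P_1990/P_1986) = 4654.15 × 1.807 = 8410.05.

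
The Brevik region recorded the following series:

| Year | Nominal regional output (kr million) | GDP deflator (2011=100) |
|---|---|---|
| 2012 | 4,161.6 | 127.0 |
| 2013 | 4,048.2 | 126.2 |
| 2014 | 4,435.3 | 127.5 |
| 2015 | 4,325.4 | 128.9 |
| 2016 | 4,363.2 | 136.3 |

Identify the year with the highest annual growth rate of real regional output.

2014

2013: real = 4048.2/1.262 = 3207.77; growth vs 2012 (3276.85) = -2.11%.
2014: real = 4435.3/1.275 = 3478.67; growth vs 2013 (3207.77) = 8.45%.
2015: real = 4325.4/1.289 = 3355.62; growth vs 2014 (3478.67) = -3.54%.
2016: real = 4363.2/1.363 = 3201.17; growth vs 2015 (3355.62) = -4.60%.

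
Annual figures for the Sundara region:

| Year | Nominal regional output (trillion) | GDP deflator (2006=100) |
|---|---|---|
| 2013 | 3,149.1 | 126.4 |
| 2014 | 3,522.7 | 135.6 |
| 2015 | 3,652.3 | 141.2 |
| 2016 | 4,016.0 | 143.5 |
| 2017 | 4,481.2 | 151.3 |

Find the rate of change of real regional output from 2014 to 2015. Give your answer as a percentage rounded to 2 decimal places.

Real regional output 2014 = 3522.7/1.356 = 2597.86.
Real regional output 2015 = 3652.3/1.412 = 2586.61.
Change = 2586.61/2597.86 − 1 = -0.0043.

-0.43%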